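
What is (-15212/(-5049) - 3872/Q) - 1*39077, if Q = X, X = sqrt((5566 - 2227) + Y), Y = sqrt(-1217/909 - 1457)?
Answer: -197284561/5049 - 3872*sqrt(303)/sqrt(1011717 + I*sqrt(133888630)) ≈ -39141.0 + 0.38315*I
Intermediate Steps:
Y = I*sqrt(133888630)/303 (Y = sqrt(-1217*1/909 - 1457) = sqrt(-1217/909 - 1457) = sqrt(-1325630/909) = I*sqrt(133888630)/303 ≈ 38.188*I)
X = sqrt(3339 + I*sqrt(133888630)/303) (X = sqrt((5566 - 2227) + I*sqrt(133888630)/303) = sqrt(3339 + I*sqrt(133888630)/303) ≈ 57.785 + 0.3304*I)
Q = sqrt(306550251 + 303*I*sqrt(133888630))/303 ≈ 57.785 + 0.33043*I
(-15212/(-5049) - 3872/Q) - 1*39077 = (-15212/(-5049) - 3872*303/sqrt(306550251 + 303*I*sqrt(133888630))) - 1*39077 = (-15212*(-1/5049) - 1173216/sqrt(306550251 + 303*I*sqrt(133888630))) - 39077 = (15212/5049 - 1173216/sqrt(306550251 + 303*I*sqrt(133888630))) - 39077 = -197284561/5049 - 1173216/sqrt(306550251 + 303*I*sqrt(133888630))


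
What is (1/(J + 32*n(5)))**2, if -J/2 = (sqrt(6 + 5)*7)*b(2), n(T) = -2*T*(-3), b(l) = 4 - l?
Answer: 58139/52095323536 + 210*sqrt(11)/3255957721 ≈ 1.3299e-6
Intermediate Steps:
n(T) = 6*T
J = -28*sqrt(11) (J = -2*sqrt(6 + 5)*7*(4 - 1*2) = -2*sqrt(11)*7*(4 - 2) = -2*7*sqrt(11)*2 = -28*sqrt(11) ≈ -92.865)
(1/(J + 32*n(5)))**2 = (1/(-28*sqrt(11) + 32*(6*5)))**2 = (1/(-28*sqrt(11) + 32*30))**2 = (1/(-28*sqrt(11) + 960))**2 = (1/(960 - 28*sqrt(11)))**2 = (960 - 28*sqrt(11))**(-2)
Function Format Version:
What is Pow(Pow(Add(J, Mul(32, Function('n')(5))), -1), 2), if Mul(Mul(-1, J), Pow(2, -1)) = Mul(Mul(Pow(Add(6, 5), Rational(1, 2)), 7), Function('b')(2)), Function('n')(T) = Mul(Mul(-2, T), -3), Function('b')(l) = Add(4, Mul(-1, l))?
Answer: Add(Rational(58139, 52095323536), Mul(Rational(210, 3255957721), Pow(11, Rational(1, 2)))) ≈ 1.3299e-6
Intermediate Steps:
Function('n')(T) = Mul(6, T)
J = Mul(-28, Pow(11, Rational(1, 2))) (J = Mul(-2, Mul(Mul(Pow(Add(6, 5), Rational(1, 2)), 7), Add(4, Mul(-1, 2)))) = Mul(-2, Mul(Mul(Pow(11, Rational(1, 2)), 7), Add(4, -2))) = Mul(-2, Mul(Mul(7, Pow(11, Rational(1, 2))), 2)) = Mul(-2, Mul(14, Pow(11, Rational(1, 2)))) = Mul(-28, Pow(11, Rational(1, 2))) ≈ -92.865)
Pow(Pow(Add(J, Mul(32, Function('n')(5))), -1), 2) = Pow(Pow(Add(Mul(-28, Pow(11, Rational(1, 2))), Mul(32, Mul(6, 5))), -1), 2) = Pow(Pow(Add(Mul(-28, Pow(11, Rational(1, 2))), Mul(32, 30)), -1), 2) = Pow(Pow(Add(Mul(-28, Pow(11, Rational(1, 2))), 960), -1), 2) = Pow(Pow(Add(960, Mul(-28, Pow(11, Rational(1, 2)))), -1), 2) = Pow(Add(960, Mul(-28, Pow(11, Rational(1, 2)))), -2)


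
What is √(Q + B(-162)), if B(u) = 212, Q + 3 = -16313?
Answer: 2*I*√4026 ≈ 126.9*I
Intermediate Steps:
Q = -16316 (Q = -3 - 16313 = -16316)
√(Q + B(-162)) = √(-16316 + 212) = √(-16104) = 2*I*√4026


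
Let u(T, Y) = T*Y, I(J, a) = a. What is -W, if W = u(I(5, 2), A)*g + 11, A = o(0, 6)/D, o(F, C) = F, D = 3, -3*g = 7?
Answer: -11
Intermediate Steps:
g = -7/3 (g = -⅓*7 = -7/3 ≈ -2.3333)
A = 0 (A = 0/3 = 0*(⅓) = 0)
W = 11 (W = (2*0)*(-7/3) + 11 = 0*(-7/3) + 11 = 0 + 11 = 11)
-W = -1*11 = -11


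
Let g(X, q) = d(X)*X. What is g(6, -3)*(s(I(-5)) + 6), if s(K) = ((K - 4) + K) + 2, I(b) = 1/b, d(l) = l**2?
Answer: 3888/5 ≈ 777.60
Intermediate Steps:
g(X, q) = X**3 (g(X, q) = X**2*X = X**3)
s(K) = -2 + 2*K (s(K) = ((-4 + K) + K) + 2 = (-4 + 2*K) + 2 = -2 + 2*K)
g(6, -3)*(s(I(-5)) + 6) = 6**3*((-2 + 2/(-5)) + 6) = 216*((-2 + 2*(-1/5)) + 6) = 216*((-2 - 2/5) + 6) = 216*(-12/5 + 6) = 216*(18/5) = 3888/5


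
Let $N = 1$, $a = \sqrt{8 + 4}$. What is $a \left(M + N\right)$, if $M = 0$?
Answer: $2 \sqrt{3} \approx 3.4641$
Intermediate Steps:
$a = 2 \sqrt{3}$ ($a = \sqrt{12} = 2 \sqrt{3} \approx 3.4641$)
$a \left(M + N\right) = 2 \sqrt{3} \left(0 + 1\right) = 2 \sqrt{3} \cdot 1 = 2 \sqrt{3}$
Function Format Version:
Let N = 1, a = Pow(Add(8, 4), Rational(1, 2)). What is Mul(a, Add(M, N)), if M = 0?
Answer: Mul(2, Pow(3, Rational(1, 2))) ≈ 3.4641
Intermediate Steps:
a = Mul(2, Pow(3, Rational(1, 2))) (a = Pow(12, Rational(1, 2)) = Mul(2, Pow(3, Rational(1, 2))) ≈ 3.4641)
Mul(a, Add(M, N)) = Mul(Mul(2, Pow(3, Rational(1, 2))), Add(0, 1)) = Mul(Mul(2, Pow(3, Rational(1, 2))), 1) = Mul(2, Pow(3, Rational(1, 2)))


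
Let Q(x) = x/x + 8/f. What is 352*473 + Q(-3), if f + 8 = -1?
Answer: 1498465/9 ≈ 1.6650e+5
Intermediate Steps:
f = -9 (f = -8 - 1 = -9)
Q(x) = ⅑ (Q(x) = x/x + 8/(-9) = 1 + 8*(-⅑) = 1 - 8/9 = ⅑)
352*473 + Q(-3) = 352*473 + ⅑ = 166496 + ⅑ = 1498465/9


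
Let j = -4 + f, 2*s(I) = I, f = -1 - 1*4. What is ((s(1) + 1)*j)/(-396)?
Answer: 3/88 ≈ 0.034091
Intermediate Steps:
f = -5 (f = -1 - 4 = -5)
s(I) = I/2
j = -9 (j = -4 - 5 = -9)
((s(1) + 1)*j)/(-396) = (((½)*1 + 1)*(-9))/(-396) = ((½ + 1)*(-9))*(-1/396) = ((3/2)*(-9))*(-1/396) = -27/2*(-1/396) = 3/88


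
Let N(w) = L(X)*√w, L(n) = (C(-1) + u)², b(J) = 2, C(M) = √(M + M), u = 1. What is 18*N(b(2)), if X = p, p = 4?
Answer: -18*√2 + 72*I ≈ -25.456 + 72.0*I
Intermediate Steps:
X = 4
C(M) = √2*√M (C(M) = √(2*M) = √2*√M)
L(n) = (1 + I*√2)² (L(n) = (√2*√(-1) + 1)² = (√2*I + 1)² = (I*√2 + 1)² = (1 + I*√2)²)
N(w) = √w*(1 + I*√2)² (N(w) = (1 + I*√2)²*√w = √w*(1 + I*√2)²)
18*N(b(2)) = 18*(√2*(1 + I*√2)²) = 18*√2*(1 + I*√2)²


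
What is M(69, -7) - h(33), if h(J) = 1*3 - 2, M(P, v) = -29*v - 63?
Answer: 139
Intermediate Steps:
M(P, v) = -63 - 29*v
h(J) = 1 (h(J) = 3 - 2 = 1)
M(69, -7) - h(33) = (-63 - 29*(-7)) - 1*1 = (-63 + 203) - 1 = 140 - 1 = 139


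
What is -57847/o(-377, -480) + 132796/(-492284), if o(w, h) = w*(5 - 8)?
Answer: -550525862/10707177 ≈ -51.417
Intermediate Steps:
o(w, h) = -3*w (o(w, h) = w*(-3) = -3*w)
-57847/o(-377, -480) + 132796/(-492284) = -57847/((-3*(-377))) + 132796/(-492284) = -57847/1131 + 132796*(-1/492284) = -57847*1/1131 - 33199/123071 = -57847/1131 - 33199/123071 = -550525862/10707177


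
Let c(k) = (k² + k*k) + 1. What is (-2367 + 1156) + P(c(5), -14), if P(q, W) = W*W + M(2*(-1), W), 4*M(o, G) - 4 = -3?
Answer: -4059/4 ≈ -1014.8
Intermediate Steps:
M(o, G) = ¼ (M(o, G) = 1 + (¼)*(-3) = 1 - ¾ = ¼)
c(k) = 1 + 2*k² (c(k) = (k² + k²) + 1 = 2*k² + 1 = 1 + 2*k²)
P(q, W) = ¼ + W² (P(q, W) = W*W + ¼ = W² + ¼ = ¼ + W²)
(-2367 + 1156) + P(c(5), -14) = (-2367 + 1156) + (¼ + (-14)²) = -1211 + (¼ + 196) = -1211 + 785/4 = -4059/4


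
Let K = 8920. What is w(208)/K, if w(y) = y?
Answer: 26/1115 ≈ 0.023318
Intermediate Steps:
w(208)/K = 208/8920 = 208*(1/8920) = 26/1115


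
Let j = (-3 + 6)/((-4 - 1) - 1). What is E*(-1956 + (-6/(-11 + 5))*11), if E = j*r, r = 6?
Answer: 5835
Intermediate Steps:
j = -½ (j = 3/(-5 - 1) = 3/(-6) = 3*(-⅙) = -½ ≈ -0.50000)
E = -3 (E = -½*6 = -3)
E*(-1956 + (-6/(-11 + 5))*11) = -3*(-1956 + (-6/(-11 + 5))*11) = -3*(-1956 + (-6/(-6))*11) = -3*(-1956 - ⅙*(-6)*11) = -3*(-1956 + 1*11) = -3*(-1956 + 11) = -3*(-1945) = 5835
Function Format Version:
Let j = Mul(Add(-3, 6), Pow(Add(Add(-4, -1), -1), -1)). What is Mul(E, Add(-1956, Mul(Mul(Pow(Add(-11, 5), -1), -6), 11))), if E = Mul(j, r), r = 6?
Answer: 5835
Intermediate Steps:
j = Rational(-1, 2) (j = Mul(3, Pow(Add(-5, -1), -1)) = Mul(3, Pow(-6, -1)) = Mul(3, Rational(-1, 6)) = Rational(-1, 2) ≈ -0.50000)
E = -3 (E = Mul(Rational(-1, 2), 6) = -3)
Mul(E, Add(-1956, Mul(Mul(Pow(Add(-11, 5), -1), -6), 11))) = Mul(-3, Add(-1956, Mul(Mul(Pow(Add(-11, 5), -1), -6), 11))) = Mul(-3, Add(-1956, Mul(Mul(Pow(-6, -1), -6), 11))) = Mul(-3, Add(-1956, Mul(Mul(Rational(-1, 6), -6), 11))) = Mul(-3, Add(-1956, Mul(1, 11))) = Mul(-3, Add(-1956, 11)) = Mul(-3, -1945) = 5835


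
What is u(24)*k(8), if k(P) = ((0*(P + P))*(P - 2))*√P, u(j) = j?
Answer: 0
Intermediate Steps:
k(P) = 0 (k(P) = ((0*(2*P))*(-2 + P))*√P = (0*(-2 + P))*√P = 0*√P = 0)
u(24)*k(8) = 24*0 = 0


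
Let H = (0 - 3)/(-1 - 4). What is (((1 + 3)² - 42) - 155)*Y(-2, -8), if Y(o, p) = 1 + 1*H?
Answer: -1448/5 ≈ -289.60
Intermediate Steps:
H = ⅗ (H = -3/(-5) = -3*(-⅕) = ⅗ ≈ 0.60000)
Y(o, p) = 8/5 (Y(o, p) = 1 + 1*(⅗) = 1 + ⅗ = 8/5)
(((1 + 3)² - 42) - 155)*Y(-2, -8) = (((1 + 3)² - 42) - 155)*(8/5) = ((4² - 42) - 155)*(8/5) = ((16 - 42) - 155)*(8/5) = (-26 - 155)*(8/5) = -181*8/5 = -1448/5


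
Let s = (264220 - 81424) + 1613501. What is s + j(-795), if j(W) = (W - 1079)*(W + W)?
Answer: 4775957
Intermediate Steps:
s = 1796297 (s = 182796 + 1613501 = 1796297)
j(W) = 2*W*(-1079 + W) (j(W) = (-1079 + W)*(2*W) = 2*W*(-1079 + W))
s + j(-795) = 1796297 + 2*(-795)*(-1079 - 795) = 1796297 + 2*(-795)*(-1874) = 1796297 + 2979660 = 4775957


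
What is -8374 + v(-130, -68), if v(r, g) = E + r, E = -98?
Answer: -8602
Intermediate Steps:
v(r, g) = -98 + r
-8374 + v(-130, -68) = -8374 + (-98 - 130) = -8374 - 228 = -8602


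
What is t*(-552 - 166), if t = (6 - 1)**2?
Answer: -17950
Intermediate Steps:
t = 25 (t = 5**2 = 25)
t*(-552 - 166) = 25*(-552 - 166) = 25*(-718) = -17950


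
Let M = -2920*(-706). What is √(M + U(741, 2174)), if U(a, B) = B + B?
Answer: 2*√516467 ≈ 1437.3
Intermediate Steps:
U(a, B) = 2*B
M = 2061520
√(M + U(741, 2174)) = √(2061520 + 2*2174) = √(2061520 + 4348) = √2065868 = 2*√516467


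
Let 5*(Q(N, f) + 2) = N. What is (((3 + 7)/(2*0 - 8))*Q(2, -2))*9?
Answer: 18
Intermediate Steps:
Q(N, f) = -2 + N/5
(((3 + 7)/(2*0 - 8))*Q(2, -2))*9 = (((3 + 7)/(2*0 - 8))*(-2 + (⅕)*2))*9 = ((10/(0 - 8))*(-2 + ⅖))*9 = ((10/(-8))*(-8/5))*9 = ((10*(-⅛))*(-8/5))*9 = -5/4*(-8/5)*9 = 2*9 = 18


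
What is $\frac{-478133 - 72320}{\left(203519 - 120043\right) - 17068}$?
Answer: $- \frac{550453}{66408} \approx -8.289$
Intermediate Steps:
$\frac{-478133 - 72320}{\left(203519 - 120043\right) - 17068} = - \frac{550453}{\left(203519 - 120043\right) - 17068} = - \frac{550453}{83476 - 17068} = - \frac{550453}{66408}$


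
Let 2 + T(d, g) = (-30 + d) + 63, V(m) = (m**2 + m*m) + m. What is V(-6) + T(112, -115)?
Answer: 209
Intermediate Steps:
V(m) = m + 2*m**2 (V(m) = (m**2 + m**2) + m = 2*m**2 + m = m + 2*m**2)
T(d, g) = 31 + d (T(d, g) = -2 + ((-30 + d) + 63) = -2 + (33 + d) = 31 + d)
V(-6) + T(112, -115) = -6*(1 + 2*(-6)) + (31 + 112) = -6*(1 - 12) + 143 = -6*(-11) + 143 = 66 + 143 = 209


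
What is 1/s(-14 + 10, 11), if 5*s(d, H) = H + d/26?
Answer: 65/141 ≈ 0.46099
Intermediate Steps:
s(d, H) = H/5 + d/130 (s(d, H) = (H + d/26)/5 = H/5 + d/130)
1/s(-14 + 10, 11) = 1/((⅕)*11 + (-14 + 10)/130) = 1/(11/5 + (1/130)*(-4)) = 1/(11/5 - 2/65) = 1/(141/65) = 65/141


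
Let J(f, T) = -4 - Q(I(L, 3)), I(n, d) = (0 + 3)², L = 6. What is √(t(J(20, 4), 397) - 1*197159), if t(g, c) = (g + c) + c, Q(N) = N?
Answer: 13*I*√1162 ≈ 443.15*I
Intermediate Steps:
I(n, d) = 9 (I(n, d) = 3² = 9)
J(f, T) = -13 (J(f, T) = -4 - 1*9 = -4 - 9 = -13)
t(g, c) = g + 2*c (t(g, c) = (c + g) + c = g + 2*c)
√(t(J(20, 4), 397) - 1*197159) = √((-13 + 2*397) - 1*197159) = √((-13 + 794) - 197159) = √(781 - 197159) = √(-196378) = 13*I*√1162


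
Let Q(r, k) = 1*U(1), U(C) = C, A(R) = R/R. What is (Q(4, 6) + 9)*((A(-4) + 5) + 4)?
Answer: 100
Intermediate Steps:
A(R) = 1
Q(r, k) = 1 (Q(r, k) = 1*1 = 1)
(Q(4, 6) + 9)*((A(-4) + 5) + 4) = (1 + 9)*((1 + 5) + 4) = 10*(6 + 4) = 10*10 = 100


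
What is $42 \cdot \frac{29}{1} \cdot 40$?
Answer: $48720$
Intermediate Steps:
$42 \cdot \frac{29}{1} \cdot 40 = 42 \cdot 29 \cdot 1 \cdot 40 = 42 \cdot 29 \cdot 40 = 1218 \cdot 40 = 48720$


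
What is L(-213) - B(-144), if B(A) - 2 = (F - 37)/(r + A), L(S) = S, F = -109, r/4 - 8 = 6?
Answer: -9533/44 ≈ -216.66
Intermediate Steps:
r = 56 (r = 32 + 4*6 = 32 + 24 = 56)
B(A) = 2 - 146/(56 + A) (B(A) = 2 + (-109 - 37)/(56 + A) = 2 - 146/(56 + A))
L(-213) - B(-144) = -213 - 2*(-17 - 144)/(56 - 144) = -213 - 2*(-161)/(-88) = -213 - 2*(-1)*(-161)/88 = -213 - 1*161/44 = -213 - 161/44 = -9533/44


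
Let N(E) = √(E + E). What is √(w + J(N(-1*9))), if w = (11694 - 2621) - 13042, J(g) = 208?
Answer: I*√3761 ≈ 61.327*I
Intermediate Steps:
N(E) = √2*√E (N(E) = √(2*E) = √2*√E)
w = -3969 (w = 9073 - 13042 = -3969)
√(w + J(N(-1*9))) = √(-3969 + 208) = √(-3761) = I*√3761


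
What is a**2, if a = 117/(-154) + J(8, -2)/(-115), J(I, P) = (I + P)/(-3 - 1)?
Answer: 43718544/78411025 ≈ 0.55756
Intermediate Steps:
J(I, P) = -I/4 - P/4 (J(I, P) = (I + P)/(-4) = (I + P)*(-1/4) = -I/4 - P/4)
a = -6612/8855 (a = 117/(-154) + (-1/4*8 - 1/4*(-2))/(-115) = 117*(-1/154) + (-2 + 1/2)*(-1/115) = -117/154 - 3/2*(-1/115) = -117/154 + 3/230 = -6612/8855 ≈ -0.74670)
a**2 = (-6612/8855)**2 = 43718544/78411025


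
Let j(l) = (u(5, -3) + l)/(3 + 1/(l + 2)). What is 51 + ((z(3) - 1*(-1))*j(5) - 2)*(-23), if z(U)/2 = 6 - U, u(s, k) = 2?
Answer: -5755/22 ≈ -261.59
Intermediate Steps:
z(U) = 12 - 2*U (z(U) = 2*(6 - U) = 12 - 2*U)
j(l) = (2 + l)/(3 + 1/(2 + l)) (j(l) = (2 + l)/(3 + 1/(l + 2)) = (2 + l)/(3 + 1/(2 + l)))
51 + ((z(3) - 1*(-1))*j(5) - 2)*(-23) = 51 + (((12 - 2*3) - 1*(-1))*((4 + 5² + 4*5)/(7 + 3*5)) - 2)*(-23) = 51 + (((12 - 6) + 1)*((4 + 25 + 20)/(7 + 15)) - 2)*(-23) = 51 + ((6 + 1)*(49/22) - 2)*(-23) = 51 + (7*((1/22)*49) - 2)*(-23) = 51 + (7*(49/22) - 2)*(-23) = 51 + (343/22 - 2)*(-23) = 51 + (299/22)*(-23) = 51 - 6877/22 = -5755/22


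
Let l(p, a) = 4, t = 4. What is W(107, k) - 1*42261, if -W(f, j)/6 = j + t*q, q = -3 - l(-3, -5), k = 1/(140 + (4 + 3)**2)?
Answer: -2651861/63 ≈ -42093.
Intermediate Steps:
k = 1/189 (k = 1/(140 + 7**2) = 1/(140 + 49) = 1/189 ≈ 0.0052910)
q = -7 (q = -3 - 1*4 = -3 - 4 = -7)
W(f, j) = 168 - 6*j (W(f, j) = -6*(j + 4*(-7)) = -6*(j - 28) = -6*(-28 + j) = 168 - 6*j)
W(107, k) - 1*42261 = (168 - 6*1/189) - 1*42261 = (168 - 2/63) - 42261 = 10582/63 - 42261 = -2651861/63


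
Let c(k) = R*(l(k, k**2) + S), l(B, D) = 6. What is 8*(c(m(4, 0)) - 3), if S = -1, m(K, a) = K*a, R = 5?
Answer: 176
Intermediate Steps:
c(k) = 25 (c(k) = 5*(6 - 1) = 5*5 = 25)
8*(c(m(4, 0)) - 3) = 8*(25 - 3) = 8*22 = 176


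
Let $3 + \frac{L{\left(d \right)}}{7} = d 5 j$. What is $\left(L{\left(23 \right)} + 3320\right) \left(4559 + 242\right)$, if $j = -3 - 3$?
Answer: $-7350331$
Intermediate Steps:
$j = -6$ ($j = -3 - 3 = -6$)
$L{\left(d \right)} = -21 - 210 d$ ($L{\left(d \right)} = -21 + 7 d 5 \left(-6\right) = -21 + 7 \cdot 5 d \left(-6\right) = -21 + 7 \left(- 30 d\right) = -21 - 210 d$)
$\left(L{\left(23 \right)} + 3320\right) \left(4559 + 242\right) = \left(\left(-21 - 4830\right) + 3320\right) \left(4559 + 242\right) = \left(\left(-21 - 4830\right) + 3320\right) 4801 = \left(-4851 + 3320\right) 4801 = \left(-1531\right) 4801 = -7350331$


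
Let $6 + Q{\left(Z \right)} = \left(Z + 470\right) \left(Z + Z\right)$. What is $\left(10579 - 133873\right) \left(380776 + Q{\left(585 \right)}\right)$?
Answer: $-199134605280$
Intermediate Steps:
$Q{\left(Z \right)} = -6 + 2 Z \left(470 + Z\right)$ ($Q{\left(Z \right)} = -6 + \left(Z + 470\right) \left(Z + Z\right) = -6 + \left(470 + Z\right) 2 Z = -6 + 2 Z \left(470 + Z\right)$)
$\left(10579 - 133873\right) \left(380776 + Q{\left(585 \right)}\right) = \left(10579 - 133873\right) \left(380776 + \left(-6 + 2 \cdot 585^{2} + 940 \cdot 585\right)\right) = - 123294 \left(380776 + \left(-6 + 2 \cdot 342225 + 549900\right)\right) = - 123294 \left(380776 + \left(-6 + 684450 + 549900\right)\right) = - 123294 \left(380776 + 1234344\right) = \left(-123294\right) 1615120 = -199134605280$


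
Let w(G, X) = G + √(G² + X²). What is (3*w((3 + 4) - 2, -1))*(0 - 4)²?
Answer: 240 + 48*√26 ≈ 484.75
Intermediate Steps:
(3*w((3 + 4) - 2, -1))*(0 - 4)² = (3*(((3 + 4) - 2) + √(((3 + 4) - 2)² + (-1)²)))*(0 - 4)² = (3*((7 - 2) + √((7 - 2)² + 1)))*(-4)² = (3*(5 + √(5² + 1)))*16 = (3*(5 + √(25 + 1)))*16 = (3*(5 + √26))*16 = (15 + 3*√26)*16 = 240 + 48*√26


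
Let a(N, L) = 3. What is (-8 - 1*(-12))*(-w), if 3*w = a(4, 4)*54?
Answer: -216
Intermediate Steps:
w = 54 (w = (3*54)/3 = (⅓)*162 = 54)
(-8 - 1*(-12))*(-w) = (-8 - 1*(-12))*(-1*54) = (-8 + 12)*(-54) = 4*(-54) = -216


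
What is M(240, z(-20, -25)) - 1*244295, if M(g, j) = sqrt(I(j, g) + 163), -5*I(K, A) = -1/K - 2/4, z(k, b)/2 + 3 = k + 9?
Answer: -244295 + 3*sqrt(88795)/70 ≈ -2.4428e+5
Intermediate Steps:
z(k, b) = 12 + 2*k (z(k, b) = -6 + 2*(k + 9) = -6 + 2*(9 + k) = -6 + (18 + 2*k) = 12 + 2*k)
I(K, A) = 1/10 + 1/(5*K) (I(K, A) = -(-1/K - 2/4)/5 = -(-1/K - 2*1/4)/5 = -(-1/K - 1/2)/5 = -(-1/2 - 1/K)/5 = 1/10 + 1/(5*K))
M(g, j) = sqrt(163 + (2 + j)/(10*j)) (M(g, j) = sqrt((2 + j)/(10*j) + 163) = sqrt(163 + (2 + j)/(10*j)))
M(240, z(-20, -25)) - 1*244295 = sqrt(16310 + 20/(12 + 2*(-20)))/10 - 1*244295 = sqrt(16310 + 20/(12 - 40))/10 - 244295 = sqrt(16310 + 20/(-28))/10 - 244295 = sqrt(16310 + 20*(-1/28))/10 - 244295 = sqrt(16310 - 5/7)/10 - 244295 = sqrt(114165/7)/10 - 244295 = (3*sqrt(88795)/7)/10 - 244295 = 3*sqrt(88795)/70 - 244295 = -244295 + 3*sqrt(88795)/70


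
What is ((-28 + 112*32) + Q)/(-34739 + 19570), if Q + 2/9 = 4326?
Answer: -70936/136521 ≈ -0.51960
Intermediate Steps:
Q = 38932/9 (Q = -2/9 + 4326 = 38932/9 ≈ 4325.8)
((-28 + 112*32) + Q)/(-34739 + 19570) = ((-28 + 112*32) + 38932/9)/(-34739 + 19570) = ((-28 + 3584) + 38932/9)/(-15169) = (3556 + 38932/9)*(-1/15169) = (70936/9)*(-1/15169) = -70936/136521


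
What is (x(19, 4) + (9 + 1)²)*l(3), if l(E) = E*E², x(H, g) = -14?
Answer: 2322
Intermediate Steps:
l(E) = E³
(x(19, 4) + (9 + 1)²)*l(3) = (-14 + (9 + 1)²)*3³ = (-14 + 10²)*27 = (-14 + 100)*27 = 86*27 = 2322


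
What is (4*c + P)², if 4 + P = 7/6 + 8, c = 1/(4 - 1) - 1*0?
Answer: 169/4 ≈ 42.250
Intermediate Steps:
c = ⅓ (c = 1/3 + 0 = ⅓ + 0 = ⅓ ≈ 0.33333)
P = 31/6 (P = -4 + (7/6 + 8) = -4 + 55/6 = 31/6 ≈ 5.1667)
(4*c + P)² = (4*(⅓) + 31/6)² = (4/3 + 31/6)² = (13/2)² = 169/4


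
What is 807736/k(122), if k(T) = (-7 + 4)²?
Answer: 807736/9 ≈ 89749.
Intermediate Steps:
k(T) = 9 (k(T) = (-3)² = 9)
807736/k(122) = 807736/9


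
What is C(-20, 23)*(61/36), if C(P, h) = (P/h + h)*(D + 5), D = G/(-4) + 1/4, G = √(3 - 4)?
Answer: 217343/1104 - 31049*I/3312 ≈ 196.87 - 9.3747*I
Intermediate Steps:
G = I (G = √(-1) = I ≈ 1.0*I)
D = ¼ - I/4 (D = I/(-4) + 1/4 = I*(-¼) + 1*(¼) = -I/4 + ¼ = ¼ - I/4 ≈ 0.25 - 0.25*I)
C(P, h) = (21/4 - I/4)*(h + P/h) (C(P, h) = (P/h + h)*((¼ - I/4) + 5) = (h + P/h)*(21/4 - I/4) = (21/4 - I/4)*(h + P/h))
C(-20, 23)*(61/36) = ((¼)*(1 - I)*(11 + 10*I)*(-20 + 23²)/23)*(61/36) = ((¼)*(1/23)*(1 - I)*(11 + 10*I)*(-20 + 529))*(61*(1/36)) = ((¼)*(1/23)*(1 - I)*(11 + 10*I)*509)*(61/36) = (509*(1 - I)*(11 + 10*I)/92)*(61/36) = 31049*(1 - I)*(11 + 10*I)/3312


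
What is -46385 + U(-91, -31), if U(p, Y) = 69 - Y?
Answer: -46285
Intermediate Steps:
-46385 + U(-91, -31) = -46385 + (69 - 1*(-31)) = -46385 + (69 + 31) = -46385 + 100 = -46285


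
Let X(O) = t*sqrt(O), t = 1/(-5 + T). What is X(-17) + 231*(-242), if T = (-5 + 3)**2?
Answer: -55902 - I*sqrt(17) ≈ -55902.0 - 4.1231*I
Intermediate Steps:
T = 4 (T = (-2)**2 = 4)
t = -1 (t = 1/(-5 + 4) = 1/(-1) = -1)
X(O) = -sqrt(O)
X(-17) + 231*(-242) = -sqrt(-17) + 231*(-242) = -I*sqrt(17) - 55902 = -55902 - I*sqrt(17)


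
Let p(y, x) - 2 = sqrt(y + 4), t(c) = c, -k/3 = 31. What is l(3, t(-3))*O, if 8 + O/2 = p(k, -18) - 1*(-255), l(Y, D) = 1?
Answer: 498 + 2*I*sqrt(89) ≈ 498.0 + 18.868*I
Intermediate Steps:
k = -93 (k = -3*31 = -93)
p(y, x) = 2 + sqrt(4 + y) (p(y, x) = 2 + sqrt(y + 4) = 2 + sqrt(4 + y))
O = 498 + 2*I*sqrt(89) (O = -16 + 2*((2 + sqrt(4 - 93)) - 1*(-255)) = -16 + 2*((2 + sqrt(-89)) + 255) = -16 + 2*((2 + I*sqrt(89)) + 255) = -16 + 2*(257 + I*sqrt(89)) = -16 + (514 + 2*I*sqrt(89)) = 498 + 2*I*sqrt(89) ≈ 498.0 + 18.868*I)
l(3, t(-3))*O = 1*(498 + 2*I*sqrt(89)) = 498 + 2*I*sqrt(89)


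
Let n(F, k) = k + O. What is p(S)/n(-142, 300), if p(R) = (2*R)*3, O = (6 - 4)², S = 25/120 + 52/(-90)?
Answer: -7/960 ≈ -0.0072917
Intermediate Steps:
S = -133/360 (S = 25*(1/120) + 52*(-1/90) = 5/24 - 26/45 = -133/360 ≈ -0.36944)
O = 4 (O = 2² = 4)
n(F, k) = 4 + k (n(F, k) = k + 4 = 4 + k)
p(R) = 6*R
p(S)/n(-142, 300) = (6*(-133/360))/(4 + 300) = -133/60/304 = -133/60*1/304 = -7/960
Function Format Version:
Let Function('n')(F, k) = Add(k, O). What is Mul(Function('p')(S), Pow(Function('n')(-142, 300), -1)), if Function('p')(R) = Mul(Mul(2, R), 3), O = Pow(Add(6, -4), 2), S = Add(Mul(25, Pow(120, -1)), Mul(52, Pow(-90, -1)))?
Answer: Rational(-7, 960) ≈ -0.0072917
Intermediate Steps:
S = Rational(-133, 360) (S = Add(Mul(25, Rational(1, 120)), Mul(52, Rational(-1, 90))) = Add(Rational(5, 24), Rational(-26, 45)) = Rational(-133, 360) ≈ -0.36944)
O = 4 (O = Pow(2, 2) = 4)
Function('n')(F, k) = Add(4, k) (Function('n')(F, k) = Add(k, 4) = Add(4, k))
Function('p')(R) = Mul(6, R)
Mul(Function('p')(S), Pow(Function('n')(-142, 300), -1)) = Mul(Mul(6, Rational(-133, 360)), Pow(Add(4, 300), -1)) = Mul(Rational(-133, 60), Pow(304, -1)) = Mul(Rational(-133, 60), Rational(1, 304)) = Rational(-7, 960)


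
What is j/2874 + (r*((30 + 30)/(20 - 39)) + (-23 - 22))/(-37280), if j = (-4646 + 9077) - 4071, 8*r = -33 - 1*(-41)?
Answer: 8587497/67857056 ≈ 0.12655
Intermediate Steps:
r = 1 (r = (-33 - 1*(-41))/8 = (-33 + 41)/8 = (1/8)*8 = 1)
j = 360 (j = 4431 - 4071 = 360)
j/2874 + (r*((30 + 30)/(20 - 39)) + (-23 - 22))/(-37280) = 360/2874 + (1*((30 + 30)/(20 - 39)) + (-23 - 22))/(-37280) = 360*(1/2874) + (1*(60/(-19)) - 45)*(-1/37280) = 60/479 + (1*(60*(-1/19)) - 45)*(-1/37280) = 60/479 + (1*(-60/19) - 45)*(-1/37280) = 60/479 + (-60/19 - 45)*(-1/37280) = 60/479 - 915/19*(-1/37280) = 60/479 + 183/141664 = 8587497/67857056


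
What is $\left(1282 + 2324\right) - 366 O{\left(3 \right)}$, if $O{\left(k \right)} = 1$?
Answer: $3240$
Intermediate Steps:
$\left(1282 + 2324\right) - 366 O{\left(3 \right)} = \left(1282 + 2324\right) - 366 \cdot 1 = 3606 - 366 = 3240$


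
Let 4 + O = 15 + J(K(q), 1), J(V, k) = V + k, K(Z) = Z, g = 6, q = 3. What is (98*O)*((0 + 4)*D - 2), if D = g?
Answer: 32340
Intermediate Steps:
D = 6
O = 15 (O = -4 + (15 + (3 + 1)) = -4 + (15 + 4) = -4 + 19 = 15)
(98*O)*((0 + 4)*D - 2) = (98*15)*((0 + 4)*6 - 2) = 1470*(4*6 - 2) = 1470*(24 - 2) = 1470*22 = 32340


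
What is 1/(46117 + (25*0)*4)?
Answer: 1/46117 ≈ 2.1684e-5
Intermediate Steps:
1/(46117 + (25*0)*4) = 1/(46117 + 0*4) = 1/(46117 + 0) = 1/46117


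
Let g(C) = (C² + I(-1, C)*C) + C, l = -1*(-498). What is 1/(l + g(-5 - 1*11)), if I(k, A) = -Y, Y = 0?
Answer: 1/738 ≈ 0.0013550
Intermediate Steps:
l = 498
I(k, A) = 0 (I(k, A) = -1*0 = 0)
g(C) = C + C² (g(C) = (C² + 0*C) + C = (C² + 0) + C = C² + C = C + C²)
1/(l + g(-5 - 1*11)) = 1/(498 + (-5 - 1*11)*(1 + (-5 - 1*11))) = 1/(498 + (-5 - 11)*(1 + (-5 - 11))) = 1/(498 - 16*(1 - 16)) = 1/(498 - 16*(-15)) = 1/(498 + 240) = 1/738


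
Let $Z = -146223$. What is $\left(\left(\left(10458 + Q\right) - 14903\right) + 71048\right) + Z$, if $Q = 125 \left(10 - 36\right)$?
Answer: $-82870$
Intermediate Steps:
$Q = -3250$ ($Q = 125 \left(-26\right) = -3250$)
$\left(\left(\left(10458 + Q\right) - 14903\right) + 71048\right) + Z = \left(\left(\left(10458 - 3250\right) - 14903\right) + 71048\right) - 146223 = \left(\left(7208 - 14903\right) + 71048\right) - 146223 = \left(-7695 + 71048\right) - 146223 = 63353 - 146223 = -82870$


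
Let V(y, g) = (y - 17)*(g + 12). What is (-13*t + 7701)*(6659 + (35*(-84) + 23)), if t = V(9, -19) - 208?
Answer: 36211334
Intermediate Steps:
V(y, g) = (-17 + y)*(12 + g)
t = -152 (t = (-204 - 17*(-19) + 12*9 - 19*9) - 208 = (-204 + 323 + 108 - 171) - 208 = 56 - 208 = -152)
(-13*t + 7701)*(6659 + (35*(-84) + 23)) = (-13*(-152) + 7701)*(6659 + (35*(-84) + 23)) = (1976 + 7701)*(6659 + (-2940 + 23)) = 9677*(6659 - 2917) = 9677*3742 = 36211334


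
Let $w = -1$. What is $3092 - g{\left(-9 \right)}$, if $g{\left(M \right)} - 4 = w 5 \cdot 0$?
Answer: $3088$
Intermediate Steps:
$g{\left(M \right)} = 4$ ($g{\left(M \right)} = 4 + \left(-1\right) 5 \cdot 0 = 4 - 0 = 4 + 0 = 4$)
$3092 - g{\left(-9 \right)} = 3092 - 4 = 3088$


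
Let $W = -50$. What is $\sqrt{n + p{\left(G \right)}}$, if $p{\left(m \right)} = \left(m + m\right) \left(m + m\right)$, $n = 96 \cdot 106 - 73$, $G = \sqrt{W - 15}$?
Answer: $\sqrt{9843} \approx 99.212$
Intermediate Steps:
$G = i \sqrt{65}$ ($G = \sqrt{-50 - 15} = \sqrt{-65} = i \sqrt{65} \approx 8.0623 i$)
$n = 10103$ ($n = 10176 - 73 = 10103$)
$p{\left(m \right)} = 4 m^{2}$ ($p{\left(m \right)} = 2 m 2 m = 4 m^{2}$)
$\sqrt{n + p{\left(G \right)}} = \sqrt{10103 + 4 \left(i \sqrt{65}\right)^{2}} = \sqrt{10103 + 4 \left(-65\right)} = \sqrt{10103 - 260} = \sqrt{9843}$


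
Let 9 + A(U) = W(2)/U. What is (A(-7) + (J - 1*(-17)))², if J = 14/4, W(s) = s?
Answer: 24649/196 ≈ 125.76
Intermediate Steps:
A(U) = -9 + 2/U
J = 7/2 (J = 14*(¼) = 7/2 ≈ 3.5000)
(A(-7) + (J - 1*(-17)))² = ((-9 + 2/(-7)) + (7/2 - 1*(-17)))² = ((-9 + 2*(-⅐)) + (7/2 + 17))² = ((-9 - 2/7) + 41/2)² = (-65/7 + 41/2)² = (157/14)² = 24649/196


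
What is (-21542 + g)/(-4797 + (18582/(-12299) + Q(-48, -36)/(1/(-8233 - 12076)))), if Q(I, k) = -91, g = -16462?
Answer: -116852799/5667749674 ≈ -0.020617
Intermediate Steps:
(-21542 + g)/(-4797 + (18582/(-12299) + Q(-48, -36)/(1/(-8233 - 12076)))) = (-21542 - 16462)/(-4797 + (18582/(-12299) - 91/(1/(-8233 - 12076)))) = -38004/(-4797 + (18582*(-1/12299) - 91/(1/(-20309)))) = -38004/(-4797 + (-18582/12299 - 91/(-1/20309))) = -38004/(-4797 + (-18582/12299 - 91*(-20309))) = -38004/(-4797 + (-18582/12299 + 1848119)) = -38004/(-4797 + 22729996999/12299) = -38004/22670998696/12299 = -38004*12299/22670998696 = -116852799/5667749674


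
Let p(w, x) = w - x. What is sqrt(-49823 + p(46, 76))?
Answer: I*sqrt(49853) ≈ 223.28*I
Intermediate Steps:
sqrt(-49823 + p(46, 76)) = sqrt(-49823 + (46 - 1*76)) = sqrt(-49823 + (46 - 76)) = sqrt(-49823 - 30) = sqrt(-49853) = I*sqrt(49853)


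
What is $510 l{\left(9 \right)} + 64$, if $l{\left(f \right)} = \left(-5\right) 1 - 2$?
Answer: $-3506$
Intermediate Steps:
$l{\left(f \right)} = -7$ ($l{\left(f \right)} = -5 - 2 = -7$)
$510 l{\left(9 \right)} + 64 = 510 \left(-7\right) + 64 = -3570 + 64 = -3506$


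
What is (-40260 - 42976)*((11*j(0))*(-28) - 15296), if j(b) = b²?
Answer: 1273177856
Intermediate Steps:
(-40260 - 42976)*((11*j(0))*(-28) - 15296) = (-40260 - 42976)*((11*0²)*(-28) - 15296) = -83236*((11*0)*(-28) - 15296) = -83236*(0*(-28) - 15296) = -83236*(0 - 15296) = -83236*(-15296) = 1273177856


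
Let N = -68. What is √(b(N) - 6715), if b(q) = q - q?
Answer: I*√6715 ≈ 81.945*I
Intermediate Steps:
b(q) = 0
√(b(N) - 6715) = √(0 - 6715) = √(-6715) = I*√6715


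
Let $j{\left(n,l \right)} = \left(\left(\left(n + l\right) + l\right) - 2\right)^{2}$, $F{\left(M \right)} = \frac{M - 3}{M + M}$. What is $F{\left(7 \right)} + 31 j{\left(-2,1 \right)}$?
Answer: $\frac{870}{7} \approx 124.29$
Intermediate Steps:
$F{\left(M \right)} = \frac{-3 + M}{2 M}$
$j{\left(n,l \right)} = \left(-2 + n + 2 l\right)^{2}$ ($j{\left(n,l \right)} = \left(\left(\left(l + n\right) + l\right) - 2\right)^{2} = \left(\left(n + 2 l\right) - 2\right)^{2} = \left(-2 + n + 2 l\right)^{2}$)
$F{\left(7 \right)} + 31 j{\left(-2,1 \right)} = \frac{-3 + 7}{2 \cdot 7} + 31 \left(-2 - 2 + 2 \cdot 1\right)^{2} = \frac{1}{2} \cdot \frac{1}{7} \cdot 4 + 31 \left(-2 - 2 + 2\right)^{2} = \frac{2}{7} + 31 \left(-2\right)^{2} = \frac{2}{7} + 31 \cdot 4 = \frac{2}{7} + 124 = \frac{870}{7}$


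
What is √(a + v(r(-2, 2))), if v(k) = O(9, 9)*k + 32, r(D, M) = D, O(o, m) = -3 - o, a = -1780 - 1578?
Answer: I*√3302 ≈ 57.463*I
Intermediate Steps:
a = -3358
v(k) = 32 - 12*k (v(k) = (-3 - 1*9)*k + 32 = (-3 - 9)*k + 32 = -12*k + 32 = 32 - 12*k)
√(a + v(r(-2, 2))) = √(-3358 + (32 - 12*(-2))) = √(-3358 + (32 + 24)) = √(-3358 + 56) = √(-3302) = I*√3302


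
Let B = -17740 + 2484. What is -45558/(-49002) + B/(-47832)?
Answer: 60973016/48830493 ≈ 1.2487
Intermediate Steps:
B = -15256
-45558/(-49002) + B/(-47832) = -45558/(-49002) - 15256/(-47832) = -45558*(-1/49002) - 15256*(-1/47832) = 7593/8167 + 1907/5979 = 60973016/48830493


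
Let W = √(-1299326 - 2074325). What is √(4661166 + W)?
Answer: √(4661166 + I*√3373651) ≈ 2159.0 + 0.43*I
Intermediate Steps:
W = I*√3373651 (W = √(-3373651) = I*√3373651 ≈ 1836.8*I)
√(4661166 + W) = √(4661166 + I*√3373651)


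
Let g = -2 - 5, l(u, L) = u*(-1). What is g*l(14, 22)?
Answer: 98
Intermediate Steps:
l(u, L) = -u
g = -7
g*l(14, 22) = -(-7)*14 = -7*(-14) = 98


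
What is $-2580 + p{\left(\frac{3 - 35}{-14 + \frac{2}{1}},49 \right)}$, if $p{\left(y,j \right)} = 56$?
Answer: $-2524$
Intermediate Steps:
$-2580 + p{\left(\frac{3 - 35}{-14 + \frac{2}{1}},49 \right)} = -2580 + 56 = -2524$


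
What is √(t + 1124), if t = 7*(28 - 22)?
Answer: √1166 ≈ 34.147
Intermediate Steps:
t = 42 (t = 7*6 = 42)
√(t + 1124) = √(42 + 1124) = √1166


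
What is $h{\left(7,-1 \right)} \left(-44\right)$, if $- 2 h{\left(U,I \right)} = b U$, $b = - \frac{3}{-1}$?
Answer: $462$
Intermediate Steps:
$b = 3$ ($b = \left(-3\right) \left(-1\right) = 3$)
$h{\left(U,I \right)} = - \frac{3 U}{2}$
$h{\left(7,-1 \right)} \left(-44\right) = \left(- \frac{3}{2}\right) 7 \left(-44\right) = \left(- \frac{21}{2}\right) \left(-44\right) = 462$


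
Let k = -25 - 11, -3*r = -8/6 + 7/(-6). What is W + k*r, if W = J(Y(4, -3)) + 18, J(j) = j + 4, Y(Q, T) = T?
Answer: -11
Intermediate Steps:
J(j) = 4 + j
r = ⅚ (r = -(-8/6 + 7/(-6))/3 = -(-8*⅙ + 7*(-⅙))/3 = -(-4/3 - 7/6)/3 = -⅓*(-5/2) = ⅚ ≈ 0.83333)
W = 19 (W = (4 - 3) + 18 = 1 + 18 = 19)
k = -36
W + k*r = 19 - 36*⅚ = 19 - 30 = -11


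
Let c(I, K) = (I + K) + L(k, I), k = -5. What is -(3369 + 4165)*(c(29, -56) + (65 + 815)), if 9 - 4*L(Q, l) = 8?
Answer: -12856771/2 ≈ -6.4284e+6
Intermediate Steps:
L(Q, l) = 1/4 (L(Q, l) = 9/4 - 1/4*8 = 9/4 - 2 = 1/4)
c(I, K) = 1/4 + I + K (c(I, K) = (I + K) + 1/4 = 1/4 + I + K)
-(3369 + 4165)*(c(29, -56) + (65 + 815)) = -(3369 + 4165)*((1/4 + 29 - 56) + (65 + 815)) = -7534*(-107/4 + 880) = -7534*3413/4 = -1*12856771/2 = -12856771/2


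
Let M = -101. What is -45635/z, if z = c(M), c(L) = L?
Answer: 45635/101 ≈ 451.83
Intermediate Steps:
z = -101
-45635/z = -45635/(-101) = -45635*(-1/101) = 45635/101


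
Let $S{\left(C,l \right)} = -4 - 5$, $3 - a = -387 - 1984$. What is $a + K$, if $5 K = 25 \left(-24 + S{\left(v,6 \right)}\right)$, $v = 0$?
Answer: $2209$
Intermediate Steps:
$a = 2374$ ($a = 3 - \left(-387 - 1984\right) = 3 - -2371 = 3 + 2371 = 2374$)
$S{\left(C,l \right)} = -9$ ($S{\left(C,l \right)} = -4 - 5 = -9$)
$K = -165$ ($K = \frac{25 \left(-24 - 9\right)}{5} = \frac{25 \left(-33\right)}{5} = \frac{1}{5} \left(-825\right) = -165$)
$a + K = 2374 - 165 = 2209$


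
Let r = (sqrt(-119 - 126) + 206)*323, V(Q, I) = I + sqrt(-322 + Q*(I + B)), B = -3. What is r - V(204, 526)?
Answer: 66012 - sqrt(106370) + 2261*I*sqrt(5) ≈ 65686.0 + 5055.8*I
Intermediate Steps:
V(Q, I) = I + sqrt(-322 + Q*(-3 + I)) (V(Q, I) = I + sqrt(-322 + Q*(I - 3)) = I + sqrt(-322 + Q*(-3 + I)))
r = 66538 + 2261*I*sqrt(5) (r = (sqrt(-245) + 206)*323 = (7*I*sqrt(5) + 206)*323 = (206 + 7*I*sqrt(5))*323 = 66538 + 2261*I*sqrt(5) ≈ 66538.0 + 5055.8*I)
r - V(204, 526) = (66538 + 2261*I*sqrt(5)) - (526 + sqrt(-322 - 3*204 + 526*204)) = (66538 + 2261*I*sqrt(5)) - (526 + sqrt(-322 - 612 + 107304)) = (66538 + 2261*I*sqrt(5)) - (526 + sqrt(106370)) = (66538 + 2261*I*sqrt(5)) + (-526 - sqrt(106370)) = 66012 - sqrt(106370) + 2261*I*sqrt(5)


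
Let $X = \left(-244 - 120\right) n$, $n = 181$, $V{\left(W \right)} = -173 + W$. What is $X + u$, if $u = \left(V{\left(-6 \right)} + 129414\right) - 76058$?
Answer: $-12707$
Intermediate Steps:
$X = -65884$ ($X = \left(-244 - 120\right) 181 = \left(-364\right) 181 = -65884$)
$u = 53177$ ($u = \left(\left(-173 - 6\right) + 129414\right) - 76058 = \left(-179 + 129414\right) - 76058 = 129235 - 76058 = 53177$)
$X + u = -65884 + 53177 = -12707$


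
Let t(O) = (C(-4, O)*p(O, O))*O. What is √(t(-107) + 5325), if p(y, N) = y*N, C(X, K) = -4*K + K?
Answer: I*√393233478 ≈ 19830.0*I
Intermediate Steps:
C(X, K) = -3*K
p(y, N) = N*y
t(O) = -3*O⁴ (t(O) = ((-3*O)*(O*O))*O = ((-3*O)*O²)*O = (-3*O³)*O = -3*O⁴)
√(t(-107) + 5325) = √(-3*(-107)⁴ + 5325) = √(-3*131079601 + 5325) = √(-393238803 + 5325) = √(-393233478) = I*√393233478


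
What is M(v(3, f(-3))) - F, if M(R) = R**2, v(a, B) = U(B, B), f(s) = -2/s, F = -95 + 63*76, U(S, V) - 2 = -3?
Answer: -4692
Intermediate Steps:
U(S, V) = -1 (U(S, V) = 2 - 3 = -1)
F = 4693 (F = -95 + 4788 = 4693)
v(a, B) = -1
M(v(3, f(-3))) - F = (-1)**2 - 1*4693 = 1 - 4693 = -4692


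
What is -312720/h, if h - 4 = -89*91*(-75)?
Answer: -312720/607429 ≈ -0.51483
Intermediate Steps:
h = 607429 (h = 4 - 89*91*(-75) = 4 - 8099*(-75) = 4 + 607425 = 607429)
-312720/h = -312720/607429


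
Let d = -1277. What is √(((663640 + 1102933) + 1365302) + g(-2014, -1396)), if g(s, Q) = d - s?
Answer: 6*√87017 ≈ 1769.9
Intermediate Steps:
g(s, Q) = -1277 - s
√(((663640 + 1102933) + 1365302) + g(-2014, -1396)) = √(((663640 + 1102933) + 1365302) + (-1277 - 1*(-2014))) = √((1766573 + 1365302) + (-1277 + 2014)) = √(3131875 + 737) = √3132612 = 6*√87017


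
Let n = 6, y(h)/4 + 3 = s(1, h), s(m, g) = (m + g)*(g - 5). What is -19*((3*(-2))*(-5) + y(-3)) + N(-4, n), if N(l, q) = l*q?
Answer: -1582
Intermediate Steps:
s(m, g) = (-5 + g)*(g + m) (s(m, g) = (g + m)*(-5 + g) = (-5 + g)*(g + m))
y(h) = -32 - 16*h + 4*h² (y(h) = -12 + 4*(h² - 5*h - 5*1 + h*1) = -12 + 4*(h² - 5*h - 5 + h) = -12 + 4*(-5 + h² - 4*h) = -12 + (-20 - 16*h + 4*h²) = -32 - 16*h + 4*h²)
-19*((3*(-2))*(-5) + y(-3)) + N(-4, n) = -19*((3*(-2))*(-5) + (-32 - 16*(-3) + 4*(-3)²)) - 4*6 = -19*(-6*(-5) + (-32 + 48 + 4*9)) - 24 = -19*(30 + (-32 + 48 + 36)) - 24 = -19*(30 + 52) - 24 = -19*82 - 24 = -1558 - 24 = -1582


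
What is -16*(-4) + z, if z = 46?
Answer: 110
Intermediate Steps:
-16*(-4) + z = -16*(-4) + 46 = 64 + 46 = 110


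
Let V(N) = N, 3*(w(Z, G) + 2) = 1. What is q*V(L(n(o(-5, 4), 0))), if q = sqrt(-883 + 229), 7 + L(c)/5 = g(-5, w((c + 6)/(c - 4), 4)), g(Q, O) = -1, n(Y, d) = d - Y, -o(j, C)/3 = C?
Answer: -40*I*sqrt(654) ≈ -1022.9*I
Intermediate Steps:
w(Z, G) = -5/3 (w(Z, G) = -2 + (1/3)*1 = -2 + 1/3 = -5/3)
o(j, C) = -3*C
L(c) = -40 (L(c) = -35 + 5*(-1) = -35 - 5 = -40)
q = I*sqrt(654) (q = sqrt(-654) = I*sqrt(654) ≈ 25.573*I)
q*V(L(n(o(-5, 4), 0))) = (I*sqrt(654))*(-40) = -40*I*sqrt(654)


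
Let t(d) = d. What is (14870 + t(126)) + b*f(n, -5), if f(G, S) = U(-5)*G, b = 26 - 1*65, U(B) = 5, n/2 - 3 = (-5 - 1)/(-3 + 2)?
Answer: 11486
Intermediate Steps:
n = 18 (n = 6 + 2*((-5 - 1)/(-3 + 2)) = 6 + 2*(-6/(-1)) = 6 + 2*(-6*(-1)) = 6 + 2*6 = 6 + 12 = 18)
b = -39 (b = 26 - 65 = -39)
f(G, S) = 5*G
(14870 + t(126)) + b*f(n, -5) = (14870 + 126) - 195*18 = 14996 - 39*90 = 14996 - 3510 = 11486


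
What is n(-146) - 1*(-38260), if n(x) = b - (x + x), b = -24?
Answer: 38528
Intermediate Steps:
n(x) = -24 - 2*x (n(x) = -24 - (x + x) = -24 - 2*x)
n(-146) - 1*(-38260) = (-24 - 2*(-146)) - 1*(-38260) = (-24 + 292) + 38260 = 268 + 38260 = 38528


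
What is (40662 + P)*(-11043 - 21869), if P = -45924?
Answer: 173182944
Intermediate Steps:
(40662 + P)*(-11043 - 21869) = (40662 - 45924)*(-11043 - 21869) = -5262*(-32912) = 173182944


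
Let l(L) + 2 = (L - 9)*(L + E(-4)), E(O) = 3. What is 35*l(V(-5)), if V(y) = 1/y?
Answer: -4858/5 ≈ -971.60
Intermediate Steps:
l(L) = -2 + (-9 + L)*(3 + L) (l(L) = -2 + (L - 9)*(L + 3) = -2 + (-9 + L)*(3 + L))
35*l(V(-5)) = 35*(-29 + (1/(-5))² - 6/(-5)) = 35*(-29 + (-⅕)² - 6*(-⅕)) = 35*(-29 + 1/25 + 6/5) = 35*(-694/25) = -4858/5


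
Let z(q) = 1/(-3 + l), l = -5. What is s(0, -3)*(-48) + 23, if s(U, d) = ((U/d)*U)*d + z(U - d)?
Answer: 29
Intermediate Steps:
z(q) = -⅛ (z(q) = 1/(-3 - 5) = 1/(-8) = -⅛)
s(U, d) = -⅛ + U² (s(U, d) = ((U/d)*U)*d - ⅛ = (U²/d)*d - ⅛ = U² - ⅛ = -⅛ + U²)
s(0, -3)*(-48) + 23 = (-⅛ + 0²)*(-48) + 23 = (-⅛ + 0)*(-48) + 23 = -⅛*(-48) + 23 = 6 + 23 = 29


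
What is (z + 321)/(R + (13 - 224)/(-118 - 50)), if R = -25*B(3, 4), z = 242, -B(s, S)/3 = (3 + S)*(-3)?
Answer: -94584/264389 ≈ -0.35775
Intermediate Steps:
B(s, S) = 27 + 9*S (B(s, S) = -3*(3 + S)*(-3) = -3*(-9 - 3*S) = 27 + 9*S)
R = -1575 (R = -25*(27 + 9*4) = -25*(27 + 36) = -25*63 = -1575)
(z + 321)/(R + (13 - 224)/(-118 - 50)) = (242 + 321)/(-1575 + (13 - 224)/(-118 - 50)) = 563/(-1575 - 211/(-168)) = 563/(-1575 - 211*(-1/168)) = 563/(-1575 + 211/168) = 563/(-264389/168) = 563*(-168/264389) = -94584/264389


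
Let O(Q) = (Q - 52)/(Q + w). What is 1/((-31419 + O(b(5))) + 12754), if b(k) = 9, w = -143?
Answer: -134/2501067 ≈ -5.3577e-5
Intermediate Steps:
O(Q) = (-52 + Q)/(-143 + Q) (O(Q) = (Q - 52)/(Q - 143) = (-52 + Q)/(-143 + Q))
1/((-31419 + O(b(5))) + 12754) = 1/((-31419 + (-52 + 9)/(-143 + 9)) + 12754) = 1/((-31419 - 43/(-134)) + 12754) = 1/((-31419 - 1/134*(-43)) + 12754) = 1/((-31419 + 43/134) + 12754) = 1/(-4210103/134 + 12754) = 1/(-2501067/134) = -134/2501067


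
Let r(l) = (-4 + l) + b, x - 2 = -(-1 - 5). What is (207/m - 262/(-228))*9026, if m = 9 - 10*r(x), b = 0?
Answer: -88170481/1767 ≈ -49898.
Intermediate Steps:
x = 8 (x = 2 - (-1 - 5) = 2 - 1*(-6) = 2 + 6 = 8)
r(l) = -4 + l (r(l) = (-4 + l) + 0 = -4 + l)
m = -31 (m = 9 - 10*(-4 + 8) = 9 - 10*4 = 9 - 40 = -31)
(207/m - 262/(-228))*9026 = (207/(-31) - 262/(-228))*9026 = (207*(-1/31) - 262*(-1/228))*9026 = (-207/31 + 131/114)*9026 = -19537/3534*9026 = -88170481/1767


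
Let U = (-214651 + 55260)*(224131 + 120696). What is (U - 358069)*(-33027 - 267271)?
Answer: 16505182405970948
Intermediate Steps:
U = -54962320357 (U = -159391*344827 = -54962320357)
(U - 358069)*(-33027 - 267271) = (-54962320357 - 358069)*(-33027 - 267271) = -54962678426*(-300298) = 16505182405970948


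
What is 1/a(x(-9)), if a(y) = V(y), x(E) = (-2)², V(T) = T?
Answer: ¼ ≈ 0.25000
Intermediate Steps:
x(E) = 4
a(y) = y
1/a(x(-9)) = 1/4 = ¼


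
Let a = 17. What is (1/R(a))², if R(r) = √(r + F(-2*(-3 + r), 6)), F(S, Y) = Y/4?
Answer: 2/37 ≈ 0.054054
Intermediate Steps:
F(S, Y) = Y/4 (F(S, Y) = Y*(¼) = Y/4)
R(r) = √(3/2 + r) (R(r) = √(r + (¼)*6) = √(r + 3/2) = √(3/2 + r))
(1/R(a))² = (1/(√(6 + 4*17)/2))² = (1/(√(6 + 68)/2))² = (1/(√74/2))² = (√74/37)² = 2/37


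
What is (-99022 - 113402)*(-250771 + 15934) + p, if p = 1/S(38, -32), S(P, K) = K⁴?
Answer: 52308229371199489/1048576 ≈ 4.9885e+10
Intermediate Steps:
p = 1/1048576 (p = 1/((-32)⁴) = 1/1048576 ≈ 9.5367e-7)
(-99022 - 113402)*(-250771 + 15934) + p = (-99022 - 113402)*(-250771 + 15934) + 1/1048576 = -212424*(-234837) + 1/1048576 = 49885014888 + 1/1048576 = 52308229371199489/1048576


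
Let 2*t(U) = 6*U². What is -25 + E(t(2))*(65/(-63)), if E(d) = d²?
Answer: -1215/7 ≈ -173.57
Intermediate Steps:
t(U) = 3*U² (t(U) = (6*U²)/2 = 3*U²)
-25 + E(t(2))*(65/(-63)) = -25 + (3*2²)²*(65/(-63)) = -25 + (3*4)²*(65*(-1/63)) = -25 + 12²*(-65/63) = -25 + 144*(-65/63) = -25 - 1040/7 = -1215/7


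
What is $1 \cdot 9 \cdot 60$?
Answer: $540$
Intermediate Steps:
$1 \cdot 9 \cdot 60 = 9 \cdot 60 = 540$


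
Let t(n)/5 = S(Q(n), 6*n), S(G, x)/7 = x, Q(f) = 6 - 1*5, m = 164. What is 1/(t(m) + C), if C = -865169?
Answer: -1/830729 ≈ -1.2038e-6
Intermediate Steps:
Q(f) = 1 (Q(f) = 6 - 5 = 1)
S(G, x) = 7*x
t(n) = 210*n (t(n) = 5*(7*(6*n)) = 5*(42*n) = 210*n)
1/(t(m) + C) = 1/(210*164 - 865169) = 1/(34440 - 865169) = 1/(-830729) = -1/830729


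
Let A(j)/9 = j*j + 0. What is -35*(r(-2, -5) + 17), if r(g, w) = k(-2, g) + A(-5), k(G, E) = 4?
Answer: -8610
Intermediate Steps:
A(j) = 9*j² (A(j) = 9*(j*j + 0) = 9*(j² + 0) = 9*j²)
r(g, w) = 229 (r(g, w) = 4 + 9*(-5)² = 4 + 9*25 = 4 + 225 = 229)
-35*(r(-2, -5) + 17) = -35*(229 + 17) = -35*246 = -8610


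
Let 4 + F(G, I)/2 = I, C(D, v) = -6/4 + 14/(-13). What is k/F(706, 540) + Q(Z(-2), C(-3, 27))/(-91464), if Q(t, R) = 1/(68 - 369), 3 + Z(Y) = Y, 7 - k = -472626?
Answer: 1626487539923/3689108976 ≈ 440.89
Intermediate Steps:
k = 472633 (k = 7 - 1*(-472626) = 7 + 472626 = 472633)
C(D, v) = -67/26 (C(D, v) = -6*¼ + 14*(-1/13) = -3/2 - 14/13 = -67/26)
Z(Y) = -3 + Y
F(G, I) = -8 + 2*I
Q(t, R) = -1/301 (Q(t, R) = 1/(-301) = -1/301)
k/F(706, 540) + Q(Z(-2), C(-3, 27))/(-91464) = 472633/(-8 + 2*540) - 1/301/(-91464) = 472633/(-8 + 1080) - 1/301*(-1/91464) = 472633/1072 + 1/27530664 = 1626487539923/3689108976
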